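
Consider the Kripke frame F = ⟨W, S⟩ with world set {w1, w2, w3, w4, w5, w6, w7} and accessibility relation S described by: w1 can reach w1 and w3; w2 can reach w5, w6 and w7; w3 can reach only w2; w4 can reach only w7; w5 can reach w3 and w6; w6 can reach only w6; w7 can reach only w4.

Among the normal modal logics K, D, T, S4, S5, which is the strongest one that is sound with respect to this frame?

D

Serial (axiom D): yes — every world has a successor (e.g. w1 S w1).
Reflexive (axiom T): no — w2 is not related to itself.
Transitive (axiom 4): no — w1 S w3 and w3 S w2, but not w1 S w2.
Euclidean (axiom 5): no — w2 S w5 and w2 S w7, but not w5 S w7.
So F validates K, D; T would additionally require S to be reflexive. The strongest is D.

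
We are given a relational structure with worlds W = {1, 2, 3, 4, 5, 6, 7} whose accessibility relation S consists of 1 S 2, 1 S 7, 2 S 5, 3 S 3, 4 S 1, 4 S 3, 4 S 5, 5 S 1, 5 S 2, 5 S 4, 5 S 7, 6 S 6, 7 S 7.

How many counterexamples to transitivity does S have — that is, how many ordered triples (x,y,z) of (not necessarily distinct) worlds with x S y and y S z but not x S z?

13

Enumerating: (1,2,5), (2,5,1), (2,5,2), (2,5,4), (2,5,7), (4,1,2), (4,1,7), (4,5,2), (4,5,4), (4,5,7), (5,2,5), (5,4,3), (5,4,5).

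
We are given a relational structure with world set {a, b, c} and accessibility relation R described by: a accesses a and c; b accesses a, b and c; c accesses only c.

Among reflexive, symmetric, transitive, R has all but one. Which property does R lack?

Reflexive: yes — every world is R-related to itself.
Symmetric: no — a R c but not c R a.
Transitive: yes — every two-step R-path is closed by a direct edge.
Only symmetric fails.

symmetric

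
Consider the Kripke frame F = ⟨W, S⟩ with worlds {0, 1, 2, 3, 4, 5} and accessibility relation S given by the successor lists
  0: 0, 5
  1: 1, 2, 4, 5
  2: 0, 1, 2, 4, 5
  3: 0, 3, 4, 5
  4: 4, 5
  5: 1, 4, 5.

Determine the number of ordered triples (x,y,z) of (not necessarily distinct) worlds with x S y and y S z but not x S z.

Enumerating: (0,5,1), (0,5,4), (1,2,0), (3,5,1), (4,5,1), (5,1,2).

6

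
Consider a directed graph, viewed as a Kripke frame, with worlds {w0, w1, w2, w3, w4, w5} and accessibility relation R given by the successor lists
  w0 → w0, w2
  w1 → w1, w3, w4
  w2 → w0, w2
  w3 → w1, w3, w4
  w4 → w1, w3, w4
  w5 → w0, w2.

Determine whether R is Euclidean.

Yes

Euclidean: yes — any two successors of a common world are R-related.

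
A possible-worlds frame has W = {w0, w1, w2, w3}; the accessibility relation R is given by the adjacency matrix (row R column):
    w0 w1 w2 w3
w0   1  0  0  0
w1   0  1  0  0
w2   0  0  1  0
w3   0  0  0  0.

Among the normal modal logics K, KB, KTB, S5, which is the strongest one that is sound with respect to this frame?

KB

Symmetric (axiom B): yes — every pair in R has its reverse in R.
Reflexive (axiom T): no — w3 is not related to itself.
Euclidean (axiom 5): yes — any two successors of a common world are R-related.
So F validates K, KB; KTB would additionally require R to be reflexive. The strongest is KB.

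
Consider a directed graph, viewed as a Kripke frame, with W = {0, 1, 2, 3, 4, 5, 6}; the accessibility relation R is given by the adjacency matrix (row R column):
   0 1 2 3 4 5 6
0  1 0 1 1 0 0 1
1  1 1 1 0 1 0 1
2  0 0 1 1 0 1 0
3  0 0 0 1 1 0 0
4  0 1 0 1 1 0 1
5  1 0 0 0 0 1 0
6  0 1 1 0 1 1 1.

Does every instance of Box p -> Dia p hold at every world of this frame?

By correspondence theory, D is valid on a frame iff R is serial.
Serial: yes — every world has a successor (e.g. 0 R 0).

Yes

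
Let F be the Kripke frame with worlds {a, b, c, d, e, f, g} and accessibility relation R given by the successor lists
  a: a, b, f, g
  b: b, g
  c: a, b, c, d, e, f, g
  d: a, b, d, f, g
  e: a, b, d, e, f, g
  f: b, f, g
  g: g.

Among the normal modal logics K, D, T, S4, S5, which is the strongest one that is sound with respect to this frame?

S4

Serial (axiom D): yes — every world has a successor (e.g. a R a).
Reflexive (axiom T): yes — every world is R-related to itself.
Transitive (axiom 4): yes — every two-step R-path is closed by a direct edge.
Euclidean (axiom 5): no — a R b and a R f, but not b R f.
So F validates K, D, T, S4; S5 would additionally require R to be Euclidean. The strongest is S4.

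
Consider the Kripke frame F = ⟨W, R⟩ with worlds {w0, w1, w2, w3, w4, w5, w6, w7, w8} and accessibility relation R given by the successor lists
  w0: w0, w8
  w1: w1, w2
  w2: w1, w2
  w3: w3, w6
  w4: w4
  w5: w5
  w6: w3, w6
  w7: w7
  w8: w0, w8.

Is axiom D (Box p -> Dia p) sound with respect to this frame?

Yes

By correspondence theory, D is valid on a frame iff R is serial.
Serial: yes — every world has a successor (e.g. w0 R w0).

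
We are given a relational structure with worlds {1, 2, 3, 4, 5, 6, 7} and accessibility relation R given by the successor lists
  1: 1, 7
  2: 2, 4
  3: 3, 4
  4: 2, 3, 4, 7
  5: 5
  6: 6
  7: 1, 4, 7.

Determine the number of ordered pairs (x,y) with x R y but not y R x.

0

R is symmetric; there are no such tuples.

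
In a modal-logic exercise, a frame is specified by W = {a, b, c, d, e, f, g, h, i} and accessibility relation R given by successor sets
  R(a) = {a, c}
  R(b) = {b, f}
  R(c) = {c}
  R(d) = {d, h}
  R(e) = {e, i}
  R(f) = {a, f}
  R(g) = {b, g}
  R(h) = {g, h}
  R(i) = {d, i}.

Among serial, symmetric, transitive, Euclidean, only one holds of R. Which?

serial

Serial: yes — every world has a successor (e.g. a R a).
Symmetric: no — a R c but not c R a.
Transitive: no — b R f and f R a, but not b R a.
Euclidean: no — a R c and a R a, but not c R a.
Only serial holds.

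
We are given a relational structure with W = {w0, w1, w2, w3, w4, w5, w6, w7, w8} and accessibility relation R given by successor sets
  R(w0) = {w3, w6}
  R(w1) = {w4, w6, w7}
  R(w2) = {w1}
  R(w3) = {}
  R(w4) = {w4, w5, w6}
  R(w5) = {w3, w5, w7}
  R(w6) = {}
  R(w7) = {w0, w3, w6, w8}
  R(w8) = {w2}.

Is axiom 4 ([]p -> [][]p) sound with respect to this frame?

No

The schema 4 characterises exactly the transitive frames.
Transitive: no — w1 R w4 and w4 R w5, but not w1 R w5.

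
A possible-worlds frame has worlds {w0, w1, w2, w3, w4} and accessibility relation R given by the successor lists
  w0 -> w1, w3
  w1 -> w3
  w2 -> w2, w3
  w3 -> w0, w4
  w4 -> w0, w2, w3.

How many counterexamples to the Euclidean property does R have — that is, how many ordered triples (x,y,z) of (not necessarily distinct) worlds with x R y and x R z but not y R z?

14

Enumerating: (w0,w1,w1), (w0,w3,w1), (w0,w3,w3), (w1,w3,w3), (w2,w3,w2), (w2,w3,w3), (w3,w0,w0), (w3,w0,w4), (w3,w4,w4), (w4,w0,w0), (w4,w0,w2), (w4,w2,w0), (w4,w3,w2), (w4,w3,w3).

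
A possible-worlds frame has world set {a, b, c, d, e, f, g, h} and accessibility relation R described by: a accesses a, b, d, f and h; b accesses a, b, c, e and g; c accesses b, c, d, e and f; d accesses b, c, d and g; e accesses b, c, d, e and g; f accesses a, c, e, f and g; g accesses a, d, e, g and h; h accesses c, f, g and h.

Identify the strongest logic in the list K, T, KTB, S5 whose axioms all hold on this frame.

Reflexive (axiom T): yes — every world is R-related to itself.
Symmetric (axiom B): no — a R d but not d R a.
Euclidean (axiom 5): no — a R b and a R d, but not b R d.
So F validates K, T; KTB would additionally require R to be symmetric. The strongest is T.

T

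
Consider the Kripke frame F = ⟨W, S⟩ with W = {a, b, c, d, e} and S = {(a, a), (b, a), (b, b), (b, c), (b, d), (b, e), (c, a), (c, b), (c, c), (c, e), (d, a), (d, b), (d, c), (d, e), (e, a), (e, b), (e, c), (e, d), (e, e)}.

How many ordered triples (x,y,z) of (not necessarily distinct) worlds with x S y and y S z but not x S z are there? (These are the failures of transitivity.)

Enumerating: (c,b,d), (c,e,d), (d,b,d), (d,e,d).

4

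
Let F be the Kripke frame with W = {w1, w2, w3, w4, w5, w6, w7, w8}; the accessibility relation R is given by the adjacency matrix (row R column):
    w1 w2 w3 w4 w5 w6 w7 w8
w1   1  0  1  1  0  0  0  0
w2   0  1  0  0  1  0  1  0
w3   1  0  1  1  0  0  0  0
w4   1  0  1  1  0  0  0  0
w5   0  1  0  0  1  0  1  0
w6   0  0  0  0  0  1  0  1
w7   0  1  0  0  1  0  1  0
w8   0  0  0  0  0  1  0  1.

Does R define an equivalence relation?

Yes

Reflexive: yes — every world is R-related to itself.
Symmetric: yes — every pair in R has its reverse in R.
Transitive: yes — every two-step R-path is closed by a direct edge.
So R is an equivalence relation.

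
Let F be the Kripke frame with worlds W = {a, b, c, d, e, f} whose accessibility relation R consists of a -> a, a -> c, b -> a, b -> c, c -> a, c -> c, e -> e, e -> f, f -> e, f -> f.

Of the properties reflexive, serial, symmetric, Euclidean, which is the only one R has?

Reflexive: no — b is not related to itself.
Serial: no — d has no R-successor.
Symmetric: no — b R a but not a R b.
Euclidean: yes — any two successors of a common world are R-related.
Only Euclidean holds.

Euclidean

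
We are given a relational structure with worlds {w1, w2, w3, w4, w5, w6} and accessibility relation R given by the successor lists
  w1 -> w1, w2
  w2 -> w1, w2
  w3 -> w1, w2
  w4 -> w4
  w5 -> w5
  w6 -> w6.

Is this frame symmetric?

No

Symmetric: no — w3 R w1 but not w1 R w3.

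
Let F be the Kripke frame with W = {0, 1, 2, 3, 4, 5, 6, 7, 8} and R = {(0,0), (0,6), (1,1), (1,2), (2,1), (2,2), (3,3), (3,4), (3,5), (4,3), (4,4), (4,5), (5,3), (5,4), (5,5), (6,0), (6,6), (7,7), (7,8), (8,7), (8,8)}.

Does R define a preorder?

Yes

Reflexive: yes — every world is R-related to itself.
Transitive: yes — every two-step R-path is closed by a direct edge.
So R is a preorder.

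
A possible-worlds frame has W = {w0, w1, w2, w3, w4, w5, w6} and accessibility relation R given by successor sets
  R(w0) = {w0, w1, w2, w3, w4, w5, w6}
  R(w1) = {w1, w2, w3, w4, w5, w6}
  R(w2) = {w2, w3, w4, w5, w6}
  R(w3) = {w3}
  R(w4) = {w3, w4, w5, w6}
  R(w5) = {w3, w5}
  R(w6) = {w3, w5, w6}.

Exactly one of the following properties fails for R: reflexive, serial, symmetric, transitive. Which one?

Reflexive: yes — every world is R-related to itself.
Serial: yes — every world has a successor (e.g. w0 R w0).
Symmetric: no — w0 R w1 but not w1 R w0.
Transitive: yes — every two-step R-path is closed by a direct edge.
Only symmetric fails.

symmetric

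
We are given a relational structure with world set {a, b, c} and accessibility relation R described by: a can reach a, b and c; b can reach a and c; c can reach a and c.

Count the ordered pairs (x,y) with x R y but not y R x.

Enumerating: (b,c).

1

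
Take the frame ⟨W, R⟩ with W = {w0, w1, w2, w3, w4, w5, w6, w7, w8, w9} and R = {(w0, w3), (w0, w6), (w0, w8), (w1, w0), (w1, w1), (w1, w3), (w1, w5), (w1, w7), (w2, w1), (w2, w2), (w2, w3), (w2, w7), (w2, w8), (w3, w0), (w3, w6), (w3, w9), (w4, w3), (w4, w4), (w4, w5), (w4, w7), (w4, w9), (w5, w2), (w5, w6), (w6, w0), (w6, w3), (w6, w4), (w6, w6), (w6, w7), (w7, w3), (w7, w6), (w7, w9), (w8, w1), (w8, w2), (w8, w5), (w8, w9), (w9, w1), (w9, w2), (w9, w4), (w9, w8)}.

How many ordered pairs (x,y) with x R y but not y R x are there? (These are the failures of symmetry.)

Enumerating: (w0,w8), (w1,w0), (w1,w3), (w1,w5), (w1,w7), (w2,w1), (w2,w3), (w2,w7), (w3,w9), (w4,w3), (w4,w5), (w4,w7), … and 9 more.
Total: 21.

21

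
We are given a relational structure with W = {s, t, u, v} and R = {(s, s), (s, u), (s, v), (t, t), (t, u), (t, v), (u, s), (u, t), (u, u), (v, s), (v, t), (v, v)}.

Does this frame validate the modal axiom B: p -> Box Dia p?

Yes

The schema B characterises exactly the symmetric frames.
Symmetric: yes — every pair in R has its reverse in R.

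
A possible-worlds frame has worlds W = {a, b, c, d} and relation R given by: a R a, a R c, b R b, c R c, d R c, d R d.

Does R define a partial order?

Reflexive: yes — every world is R-related to itself.
Transitive: yes — every two-step R-path is closed by a direct edge.
Antisymmetric: yes — no distinct pair is related both ways.
So R is a partial order.

Yes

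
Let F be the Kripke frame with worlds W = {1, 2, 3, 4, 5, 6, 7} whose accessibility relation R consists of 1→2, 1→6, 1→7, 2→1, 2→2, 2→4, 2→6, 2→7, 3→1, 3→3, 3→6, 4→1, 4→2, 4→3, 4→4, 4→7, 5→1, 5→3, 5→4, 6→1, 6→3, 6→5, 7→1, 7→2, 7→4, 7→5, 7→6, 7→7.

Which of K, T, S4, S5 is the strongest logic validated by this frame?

Reflexive (axiom T): no — 1 is not related to itself.
Transitive (axiom 4): no — 1 R 2 and 2 R 4, but not 1 R 4.
Euclidean (axiom 5): no — 1 R 6 and 1 R 2, but not 6 R 2.
So F validates K; T would additionally require R to be reflexive. The strongest is K.

K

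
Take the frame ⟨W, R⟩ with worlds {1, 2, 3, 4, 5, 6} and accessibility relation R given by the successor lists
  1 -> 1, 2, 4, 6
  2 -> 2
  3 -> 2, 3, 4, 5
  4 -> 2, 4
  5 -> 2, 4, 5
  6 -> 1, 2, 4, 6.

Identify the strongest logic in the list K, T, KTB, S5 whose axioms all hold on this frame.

Reflexive (axiom T): yes — every world is R-related to itself.
Symmetric (axiom B): no — 1 R 2 but not 2 R 1.
Euclidean (axiom 5): no — 1 R 2 and 1 R 4, but not 2 R 4.
So F validates K, T; KTB would additionally require R to be symmetric. The strongest is T.

T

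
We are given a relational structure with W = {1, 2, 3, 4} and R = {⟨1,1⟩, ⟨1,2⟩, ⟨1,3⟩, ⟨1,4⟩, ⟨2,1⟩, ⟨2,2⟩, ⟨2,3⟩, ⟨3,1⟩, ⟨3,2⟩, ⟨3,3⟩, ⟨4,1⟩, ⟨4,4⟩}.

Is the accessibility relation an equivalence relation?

Reflexive: yes — every world is R-related to itself.
Symmetric: yes — every pair in R has its reverse in R.
Transitive: no — 2 R 1 and 1 R 4, but not 2 R 4.
So R is not an equivalence relation.

No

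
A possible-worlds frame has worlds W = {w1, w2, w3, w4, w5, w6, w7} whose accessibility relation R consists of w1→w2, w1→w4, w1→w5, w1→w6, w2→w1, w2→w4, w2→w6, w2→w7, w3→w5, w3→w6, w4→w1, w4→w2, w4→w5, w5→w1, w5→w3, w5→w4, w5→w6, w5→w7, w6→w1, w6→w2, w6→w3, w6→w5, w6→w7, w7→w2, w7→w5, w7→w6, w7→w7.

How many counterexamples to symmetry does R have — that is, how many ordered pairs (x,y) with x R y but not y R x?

R is symmetric; there are no such tuples.

0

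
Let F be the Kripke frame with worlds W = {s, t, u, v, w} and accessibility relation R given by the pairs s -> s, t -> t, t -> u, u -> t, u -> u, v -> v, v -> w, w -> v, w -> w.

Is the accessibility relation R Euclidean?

Yes

Euclidean: yes — any two successors of a common world are R-related.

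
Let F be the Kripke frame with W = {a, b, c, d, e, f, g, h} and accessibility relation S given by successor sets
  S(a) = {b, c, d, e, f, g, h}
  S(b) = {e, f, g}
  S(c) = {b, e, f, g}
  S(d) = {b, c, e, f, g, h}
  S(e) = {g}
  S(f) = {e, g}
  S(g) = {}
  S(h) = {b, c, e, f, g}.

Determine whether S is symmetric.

Symmetric: no — a S b but not b S a.

No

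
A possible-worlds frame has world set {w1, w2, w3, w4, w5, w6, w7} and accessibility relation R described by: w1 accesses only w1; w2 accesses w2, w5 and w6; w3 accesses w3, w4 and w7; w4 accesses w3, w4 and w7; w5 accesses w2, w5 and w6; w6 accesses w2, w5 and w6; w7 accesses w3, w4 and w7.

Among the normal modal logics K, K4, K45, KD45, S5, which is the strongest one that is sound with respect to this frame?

S5

Transitive (axiom 4): yes — every two-step R-path is closed by a direct edge.
Euclidean (axiom 5): yes — any two successors of a common world are R-related.
Serial (axiom D): yes — every world has a successor (e.g. w1 R w1).
Reflexive (axiom T): yes — every world is R-related to itself.
So F validates K, K4, K45, KD45, S5. The strongest is S5.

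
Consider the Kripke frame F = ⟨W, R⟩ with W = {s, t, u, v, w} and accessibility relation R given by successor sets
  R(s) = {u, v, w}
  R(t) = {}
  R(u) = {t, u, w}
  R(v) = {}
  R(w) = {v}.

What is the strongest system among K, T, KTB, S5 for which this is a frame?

K

Reflexive (axiom T): no — s is not related to itself.
Symmetric (axiom B): no — s R u but not u R s.
Euclidean (axiom 5): no — s R u and s R v, but not u R v.
So F validates K; T would additionally require R to be reflexive. The strongest is K.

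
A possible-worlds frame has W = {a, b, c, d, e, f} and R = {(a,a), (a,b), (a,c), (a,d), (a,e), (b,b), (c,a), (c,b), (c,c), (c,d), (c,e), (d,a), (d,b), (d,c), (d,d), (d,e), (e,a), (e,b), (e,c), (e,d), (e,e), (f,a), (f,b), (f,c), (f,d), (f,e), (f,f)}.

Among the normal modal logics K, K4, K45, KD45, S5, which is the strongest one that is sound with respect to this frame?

K4

Transitive (axiom 4): yes — every two-step R-path is closed by a direct edge.
Euclidean (axiom 5): no — a R b and a R c, but not b R c.
Serial (axiom D): yes — every world has a successor (e.g. a R a).
Reflexive (axiom T): yes — every world is R-related to itself.
So F validates K, K4; K45 would additionally require R to be Euclidean. The strongest is K4.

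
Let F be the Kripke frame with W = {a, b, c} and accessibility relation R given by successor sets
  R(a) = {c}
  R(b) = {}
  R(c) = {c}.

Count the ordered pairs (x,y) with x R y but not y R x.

Enumerating: (a,c).

1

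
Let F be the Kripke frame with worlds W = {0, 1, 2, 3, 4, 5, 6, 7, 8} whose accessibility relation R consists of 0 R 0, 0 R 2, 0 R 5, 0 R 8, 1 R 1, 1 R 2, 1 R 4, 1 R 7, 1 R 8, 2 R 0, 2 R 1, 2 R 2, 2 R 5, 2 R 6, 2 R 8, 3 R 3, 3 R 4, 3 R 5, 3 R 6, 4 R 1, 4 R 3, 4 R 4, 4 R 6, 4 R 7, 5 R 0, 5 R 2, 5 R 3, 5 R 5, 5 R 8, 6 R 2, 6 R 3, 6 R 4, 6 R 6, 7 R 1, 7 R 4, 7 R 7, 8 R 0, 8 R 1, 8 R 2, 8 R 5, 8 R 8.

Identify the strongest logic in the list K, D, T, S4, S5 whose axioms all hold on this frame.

T

Serial (axiom D): yes — every world has a successor (e.g. 0 R 0).
Reflexive (axiom T): yes — every world is R-related to itself.
Transitive (axiom 4): no — 0 R 2 and 2 R 1, but not 0 R 1.
Euclidean (axiom 5): no — 1 R 2 and 1 R 4, but not 2 R 4.
So F validates K, D, T; S4 would additionally require R to be transitive. The strongest is T.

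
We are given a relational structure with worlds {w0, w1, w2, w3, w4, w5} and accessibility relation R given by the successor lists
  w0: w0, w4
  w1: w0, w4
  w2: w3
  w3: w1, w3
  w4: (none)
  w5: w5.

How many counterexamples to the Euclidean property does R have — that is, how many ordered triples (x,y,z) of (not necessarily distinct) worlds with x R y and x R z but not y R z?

6

Enumerating: (w0,w4,w0), (w0,w4,w4), (w1,w4,w0), (w1,w4,w4), (w3,w1,w1), (w3,w1,w3).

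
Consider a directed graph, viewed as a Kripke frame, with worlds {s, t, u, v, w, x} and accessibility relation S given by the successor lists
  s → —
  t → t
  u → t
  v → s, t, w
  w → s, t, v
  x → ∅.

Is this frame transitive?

No

Transitive: no — v S w and w S v, but not v S v.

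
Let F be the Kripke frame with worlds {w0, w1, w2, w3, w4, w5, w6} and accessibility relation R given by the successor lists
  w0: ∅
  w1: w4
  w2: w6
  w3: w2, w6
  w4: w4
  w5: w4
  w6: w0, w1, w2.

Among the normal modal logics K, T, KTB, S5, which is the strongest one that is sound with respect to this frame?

Reflexive (axiom T): no — w0 is not related to itself.
Symmetric (axiom B): no — w1 R w4 but not w4 R w1.
Euclidean (axiom 5): no — w6 R w0 and w6 R w1, but not w0 R w1.
So F validates K; T would additionally require R to be reflexive. The strongest is K.

K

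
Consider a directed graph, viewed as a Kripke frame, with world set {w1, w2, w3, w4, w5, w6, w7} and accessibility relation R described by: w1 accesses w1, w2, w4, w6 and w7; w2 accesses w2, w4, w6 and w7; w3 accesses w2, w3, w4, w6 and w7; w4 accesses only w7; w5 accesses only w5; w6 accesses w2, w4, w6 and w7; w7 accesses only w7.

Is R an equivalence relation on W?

Reflexive: no — w4 is not related to itself.
Symmetric: no — w1 R w2 but not w2 R w1.
Transitive: yes — every two-step R-path is closed by a direct edge.
So R is not an equivalence relation.

No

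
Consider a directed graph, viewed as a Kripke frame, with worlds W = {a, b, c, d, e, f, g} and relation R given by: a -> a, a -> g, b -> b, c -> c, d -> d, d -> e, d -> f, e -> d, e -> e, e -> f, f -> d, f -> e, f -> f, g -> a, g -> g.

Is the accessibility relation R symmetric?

Symmetric: yes — every pair in R has its reverse in R.

Yes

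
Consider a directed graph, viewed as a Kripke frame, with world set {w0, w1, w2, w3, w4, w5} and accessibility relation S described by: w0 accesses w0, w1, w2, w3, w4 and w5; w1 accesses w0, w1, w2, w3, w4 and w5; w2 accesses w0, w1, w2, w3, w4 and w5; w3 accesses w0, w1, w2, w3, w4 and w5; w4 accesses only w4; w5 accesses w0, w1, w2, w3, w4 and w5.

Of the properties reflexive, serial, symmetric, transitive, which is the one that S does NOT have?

Reflexive: yes — every world is S-related to itself.
Serial: yes — every world has a successor (e.g. w0 S w0).
Symmetric: no — w0 S w4 but not w4 S w0.
Transitive: yes — every two-step S-path is closed by a direct edge.
Only symmetric fails.

symmetric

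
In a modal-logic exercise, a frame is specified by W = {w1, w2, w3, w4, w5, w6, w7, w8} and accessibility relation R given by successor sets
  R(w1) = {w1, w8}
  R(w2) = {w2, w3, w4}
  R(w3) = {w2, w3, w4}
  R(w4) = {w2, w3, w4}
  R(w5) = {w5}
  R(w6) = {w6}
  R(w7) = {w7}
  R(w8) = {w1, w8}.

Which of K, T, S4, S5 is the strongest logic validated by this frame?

Reflexive (axiom T): yes — every world is R-related to itself.
Transitive (axiom 4): yes — every two-step R-path is closed by a direct edge.
Euclidean (axiom 5): yes — any two successors of a common world are R-related.
So F validates K, T, S4, S5. The strongest is S5.

S5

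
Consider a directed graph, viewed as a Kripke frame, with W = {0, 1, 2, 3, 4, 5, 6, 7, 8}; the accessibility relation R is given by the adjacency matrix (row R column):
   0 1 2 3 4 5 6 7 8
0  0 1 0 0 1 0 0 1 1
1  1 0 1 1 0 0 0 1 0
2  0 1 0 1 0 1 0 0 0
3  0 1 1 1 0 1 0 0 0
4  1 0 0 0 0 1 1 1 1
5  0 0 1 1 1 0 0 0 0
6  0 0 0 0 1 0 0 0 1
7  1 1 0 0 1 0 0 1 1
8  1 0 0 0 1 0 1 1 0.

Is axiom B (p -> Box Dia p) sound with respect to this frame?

By correspondence theory, B is valid on a frame iff R is symmetric.
Symmetric: yes — every pair in R has its reverse in R.

Yes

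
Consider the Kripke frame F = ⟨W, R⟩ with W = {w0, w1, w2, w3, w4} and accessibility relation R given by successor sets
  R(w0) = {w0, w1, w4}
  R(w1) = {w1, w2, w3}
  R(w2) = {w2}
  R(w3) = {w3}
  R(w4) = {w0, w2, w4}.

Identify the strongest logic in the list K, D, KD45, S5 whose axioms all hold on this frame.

D

Serial (axiom D): yes — every world has a successor (e.g. w0 R w0).
Euclidean (axiom 5): no — w0 R w1 and w0 R w4, but not w1 R w4.
Transitive (axiom 4): no — w0 R w1 and w1 R w2, but not w0 R w2.
Reflexive (axiom T): yes — every world is R-related to itself.
So F validates K, D; KD45 would additionally require R to be Euclidean and transitive. The strongest is D.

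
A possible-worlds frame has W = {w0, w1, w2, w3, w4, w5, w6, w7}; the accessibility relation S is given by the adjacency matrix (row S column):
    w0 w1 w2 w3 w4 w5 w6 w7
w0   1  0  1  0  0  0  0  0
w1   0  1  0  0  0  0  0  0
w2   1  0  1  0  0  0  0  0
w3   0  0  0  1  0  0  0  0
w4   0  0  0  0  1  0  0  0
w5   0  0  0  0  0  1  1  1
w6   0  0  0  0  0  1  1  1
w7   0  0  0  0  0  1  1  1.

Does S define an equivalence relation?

Reflexive: yes — every world is S-related to itself.
Symmetric: yes — every pair in S has its reverse in S.
Transitive: yes — every two-step S-path is closed by a direct edge.
So S is an equivalence relation.

Yes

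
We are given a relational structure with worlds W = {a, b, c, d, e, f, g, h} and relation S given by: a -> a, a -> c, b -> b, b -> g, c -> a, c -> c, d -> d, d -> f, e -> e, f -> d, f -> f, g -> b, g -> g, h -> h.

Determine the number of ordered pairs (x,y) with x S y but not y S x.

S is symmetric; there are no such tuples.

0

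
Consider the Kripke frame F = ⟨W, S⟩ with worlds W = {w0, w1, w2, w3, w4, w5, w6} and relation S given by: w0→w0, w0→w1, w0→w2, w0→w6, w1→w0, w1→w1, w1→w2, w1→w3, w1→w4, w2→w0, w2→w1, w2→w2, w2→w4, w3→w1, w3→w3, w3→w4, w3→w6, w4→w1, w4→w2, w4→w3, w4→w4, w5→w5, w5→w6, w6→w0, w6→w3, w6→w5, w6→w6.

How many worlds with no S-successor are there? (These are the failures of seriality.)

0

S is serial; there are no such worlds.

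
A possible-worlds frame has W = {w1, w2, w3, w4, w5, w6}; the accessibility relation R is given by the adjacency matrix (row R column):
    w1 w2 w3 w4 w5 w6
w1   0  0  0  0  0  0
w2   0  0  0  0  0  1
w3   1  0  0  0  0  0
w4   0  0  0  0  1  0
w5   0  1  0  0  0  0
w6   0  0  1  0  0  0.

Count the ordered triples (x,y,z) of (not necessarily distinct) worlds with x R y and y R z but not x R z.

4

Enumerating: (w2,w6,w3), (w4,w5,w2), (w5,w2,w6), (w6,w3,w1).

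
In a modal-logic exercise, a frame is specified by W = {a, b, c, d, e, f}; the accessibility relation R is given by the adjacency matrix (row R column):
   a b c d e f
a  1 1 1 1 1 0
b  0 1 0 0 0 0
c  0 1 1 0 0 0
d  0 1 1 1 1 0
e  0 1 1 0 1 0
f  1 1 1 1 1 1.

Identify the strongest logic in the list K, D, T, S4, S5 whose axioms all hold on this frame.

S4

Serial (axiom D): yes — every world has a successor (e.g. a R a).
Reflexive (axiom T): yes — every world is R-related to itself.
Transitive (axiom 4): yes — every two-step R-path is closed by a direct edge.
Euclidean (axiom 5): no — a R b and a R c, but not b R c.
So F validates K, D, T, S4; S5 would additionally require R to be Euclidean. The strongest is S4.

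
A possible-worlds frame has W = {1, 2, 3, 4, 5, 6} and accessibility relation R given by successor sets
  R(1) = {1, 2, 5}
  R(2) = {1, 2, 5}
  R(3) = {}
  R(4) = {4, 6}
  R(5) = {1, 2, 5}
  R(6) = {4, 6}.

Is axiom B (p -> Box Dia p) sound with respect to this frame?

Yes

The schema B characterises exactly the symmetric frames.
Symmetric: yes — every pair in R has its reverse in R.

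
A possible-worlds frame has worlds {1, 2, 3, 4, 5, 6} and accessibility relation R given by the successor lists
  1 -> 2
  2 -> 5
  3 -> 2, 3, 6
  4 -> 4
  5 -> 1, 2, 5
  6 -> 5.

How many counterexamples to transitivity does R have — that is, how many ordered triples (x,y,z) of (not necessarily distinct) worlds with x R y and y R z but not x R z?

7

Enumerating: (1,2,5), (2,5,1), (2,5,2), (3,2,5), (3,6,5), (6,5,1), (6,5,2).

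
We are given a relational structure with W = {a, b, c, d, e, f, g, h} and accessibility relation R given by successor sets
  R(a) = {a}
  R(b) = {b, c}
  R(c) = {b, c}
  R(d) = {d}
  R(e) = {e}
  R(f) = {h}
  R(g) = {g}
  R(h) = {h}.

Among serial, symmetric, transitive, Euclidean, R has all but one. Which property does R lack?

Serial: yes — every world has a successor (e.g. a R a).
Symmetric: no — f R h but not h R f.
Transitive: yes — every two-step R-path is closed by a direct edge.
Euclidean: yes — any two successors of a common world are R-related.
Only symmetric fails.

symmetric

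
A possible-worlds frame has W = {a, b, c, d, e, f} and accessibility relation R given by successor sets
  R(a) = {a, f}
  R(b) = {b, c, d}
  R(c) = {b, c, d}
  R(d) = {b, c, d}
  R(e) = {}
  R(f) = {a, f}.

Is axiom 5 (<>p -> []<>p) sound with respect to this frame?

Yes

The schema 5 characterises exactly the Euclidean frames.
Euclidean: yes — any two successors of a common world are R-related.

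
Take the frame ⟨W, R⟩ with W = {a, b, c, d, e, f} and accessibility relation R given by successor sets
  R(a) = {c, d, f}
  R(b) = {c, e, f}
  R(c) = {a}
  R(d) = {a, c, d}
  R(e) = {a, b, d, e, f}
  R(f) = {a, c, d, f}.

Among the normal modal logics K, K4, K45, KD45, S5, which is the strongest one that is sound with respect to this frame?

Transitive (axiom 4): no — b R c and c R a, but not b R a.
Euclidean (axiom 5): no — a R c and a R d, but not c R d.
Serial (axiom D): yes — every world has a successor (e.g. a R c).
Reflexive (axiom T): no — a is not related to itself.
So F validates K; K4 would additionally require R to be transitive. The strongest is K.

K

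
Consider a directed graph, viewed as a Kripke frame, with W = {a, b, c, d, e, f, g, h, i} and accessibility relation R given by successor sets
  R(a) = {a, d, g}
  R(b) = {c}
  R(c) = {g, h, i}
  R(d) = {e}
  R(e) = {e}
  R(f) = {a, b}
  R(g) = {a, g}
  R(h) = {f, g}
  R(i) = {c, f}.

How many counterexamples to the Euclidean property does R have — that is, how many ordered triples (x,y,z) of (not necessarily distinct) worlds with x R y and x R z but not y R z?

22

Enumerating: (a,d,a), (a,d,d), (a,d,g), (a,g,d), (b,c,c), (c,g,h), (c,g,i), (c,h,h), (c,h,i), (c,i,g), (c,i,h), (c,i,i), … and 10 more.
Total: 22.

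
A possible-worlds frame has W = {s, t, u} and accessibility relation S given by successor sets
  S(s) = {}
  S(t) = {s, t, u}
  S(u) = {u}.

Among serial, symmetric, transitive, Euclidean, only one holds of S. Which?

Serial: no — s has no S-successor.
Symmetric: no — t S s but not s S t.
Transitive: yes — every two-step S-path is closed by a direct edge.
Euclidean: no — t S s and t S u, but not s S u.
Only transitive holds.

transitive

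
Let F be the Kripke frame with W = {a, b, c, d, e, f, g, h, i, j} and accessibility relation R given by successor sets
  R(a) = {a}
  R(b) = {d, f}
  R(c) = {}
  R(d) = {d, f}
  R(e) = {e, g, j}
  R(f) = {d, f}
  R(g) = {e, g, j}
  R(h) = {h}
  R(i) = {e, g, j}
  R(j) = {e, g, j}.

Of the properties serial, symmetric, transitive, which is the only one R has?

transitive

Serial: no — c has no R-successor.
Symmetric: no — b R d but not d R b.
Transitive: yes — every two-step R-path is closed by a direct edge.
Only transitive holds.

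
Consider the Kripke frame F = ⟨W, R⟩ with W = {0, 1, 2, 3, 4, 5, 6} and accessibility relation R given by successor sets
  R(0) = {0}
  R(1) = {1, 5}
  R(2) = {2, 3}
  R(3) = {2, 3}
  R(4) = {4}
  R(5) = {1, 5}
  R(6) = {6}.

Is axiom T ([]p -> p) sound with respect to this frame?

The schema T characterises exactly the reflexive frames.
Reflexive: yes — every world is R-related to itself.

Yes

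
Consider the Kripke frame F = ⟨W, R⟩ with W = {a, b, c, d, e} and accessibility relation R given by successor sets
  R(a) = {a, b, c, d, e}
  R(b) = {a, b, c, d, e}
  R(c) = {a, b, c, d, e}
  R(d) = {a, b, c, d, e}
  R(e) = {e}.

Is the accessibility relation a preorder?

Reflexive: yes — every world is R-related to itself.
Transitive: yes — every two-step R-path is closed by a direct edge.
So R is a preorder.

Yes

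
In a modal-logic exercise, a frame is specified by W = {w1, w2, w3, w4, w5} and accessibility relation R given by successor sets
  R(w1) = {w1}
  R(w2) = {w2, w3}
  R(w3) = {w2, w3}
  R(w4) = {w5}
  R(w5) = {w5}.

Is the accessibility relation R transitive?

Yes

Transitive: yes — every two-step R-path is closed by a direct edge.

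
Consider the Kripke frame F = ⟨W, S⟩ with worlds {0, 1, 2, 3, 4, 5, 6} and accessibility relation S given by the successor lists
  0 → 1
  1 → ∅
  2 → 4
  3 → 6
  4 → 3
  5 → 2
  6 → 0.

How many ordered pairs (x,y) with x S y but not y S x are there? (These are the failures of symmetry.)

Enumerating: (0,1), (2,4), (3,6), (4,3), (5,2), (6,0).

6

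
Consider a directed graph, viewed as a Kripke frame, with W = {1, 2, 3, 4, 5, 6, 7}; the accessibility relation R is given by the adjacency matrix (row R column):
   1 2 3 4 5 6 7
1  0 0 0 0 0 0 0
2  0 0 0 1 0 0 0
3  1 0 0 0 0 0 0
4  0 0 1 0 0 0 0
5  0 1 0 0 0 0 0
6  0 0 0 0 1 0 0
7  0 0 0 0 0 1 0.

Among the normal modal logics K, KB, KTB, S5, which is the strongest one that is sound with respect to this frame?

Symmetric (axiom B): no — 2 R 4 but not 4 R 2.
Reflexive (axiom T): no — 1 is not related to itself.
Euclidean (axiom 5): no — 2 R 4 and 2 R 4, but not 4 R 4.
So F validates K; KB would additionally require R to be symmetric. The strongest is K.

K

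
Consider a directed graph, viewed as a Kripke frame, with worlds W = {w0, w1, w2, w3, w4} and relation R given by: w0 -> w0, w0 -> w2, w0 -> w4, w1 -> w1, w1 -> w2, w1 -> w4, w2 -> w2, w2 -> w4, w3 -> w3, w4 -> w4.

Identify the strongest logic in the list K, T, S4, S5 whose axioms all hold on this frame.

S4

Reflexive (axiom T): yes — every world is R-related to itself.
Transitive (axiom 4): yes — every two-step R-path is closed by a direct edge.
Euclidean (axiom 5): no — w0 R w4 and w0 R w2, but not w4 R w2.
So F validates K, T, S4; S5 would additionally require R to be Euclidean. The strongest is S4.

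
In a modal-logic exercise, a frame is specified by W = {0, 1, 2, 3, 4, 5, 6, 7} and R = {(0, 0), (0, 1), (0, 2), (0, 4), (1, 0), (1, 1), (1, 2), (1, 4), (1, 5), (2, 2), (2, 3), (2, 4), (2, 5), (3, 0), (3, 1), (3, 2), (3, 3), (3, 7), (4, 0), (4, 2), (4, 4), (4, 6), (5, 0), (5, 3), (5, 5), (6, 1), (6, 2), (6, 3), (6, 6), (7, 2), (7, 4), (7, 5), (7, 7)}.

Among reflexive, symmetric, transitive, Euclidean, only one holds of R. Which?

reflexive

Reflexive: yes — every world is R-related to itself.
Symmetric: no — 0 R 2 but not 2 R 0.
Transitive: no — 0 R 1 and 1 R 5, but not 0 R 5.
Euclidean: no — 0 R 2 and 0 R 1, but not 2 R 1.
Only reflexive holds.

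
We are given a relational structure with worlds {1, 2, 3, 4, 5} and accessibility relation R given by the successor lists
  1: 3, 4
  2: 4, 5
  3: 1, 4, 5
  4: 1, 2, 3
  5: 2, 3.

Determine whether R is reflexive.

No

Reflexive: no — 1 is not related to itself.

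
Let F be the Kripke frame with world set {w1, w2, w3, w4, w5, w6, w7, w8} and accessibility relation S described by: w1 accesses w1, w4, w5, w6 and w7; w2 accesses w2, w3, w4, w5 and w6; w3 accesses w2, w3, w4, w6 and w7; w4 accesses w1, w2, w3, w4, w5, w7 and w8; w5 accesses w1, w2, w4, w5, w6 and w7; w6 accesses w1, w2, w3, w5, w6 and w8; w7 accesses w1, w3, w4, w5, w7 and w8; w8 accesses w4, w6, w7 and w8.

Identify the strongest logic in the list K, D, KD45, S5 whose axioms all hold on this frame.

Serial (axiom D): yes — every world has a successor (e.g. w1 S w1).
Euclidean (axiom 5): no — w1 S w4 and w1 S w6, but not w4 S w6.
Transitive (axiom 4): no — w1 S w4 and w4 S w2, but not w1 S w2.
Reflexive (axiom T): yes — every world is S-related to itself.
So F validates K, D; KD45 would additionally require S to be Euclidean and transitive. The strongest is D.

D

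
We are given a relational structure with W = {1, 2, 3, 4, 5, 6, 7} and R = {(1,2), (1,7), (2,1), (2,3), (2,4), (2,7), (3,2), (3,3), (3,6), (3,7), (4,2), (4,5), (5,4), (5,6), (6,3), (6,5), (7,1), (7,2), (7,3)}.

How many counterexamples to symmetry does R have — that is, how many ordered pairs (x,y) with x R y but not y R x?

0

R is symmetric; there are no such tuples.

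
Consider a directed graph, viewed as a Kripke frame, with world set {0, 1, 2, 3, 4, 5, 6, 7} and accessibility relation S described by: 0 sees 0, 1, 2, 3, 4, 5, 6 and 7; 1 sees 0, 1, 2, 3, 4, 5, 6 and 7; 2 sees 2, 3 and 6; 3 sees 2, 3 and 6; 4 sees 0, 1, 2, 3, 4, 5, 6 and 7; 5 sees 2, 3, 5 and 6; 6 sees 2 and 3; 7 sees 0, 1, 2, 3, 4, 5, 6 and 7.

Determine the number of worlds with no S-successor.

S is serial; there are no such worlds.

0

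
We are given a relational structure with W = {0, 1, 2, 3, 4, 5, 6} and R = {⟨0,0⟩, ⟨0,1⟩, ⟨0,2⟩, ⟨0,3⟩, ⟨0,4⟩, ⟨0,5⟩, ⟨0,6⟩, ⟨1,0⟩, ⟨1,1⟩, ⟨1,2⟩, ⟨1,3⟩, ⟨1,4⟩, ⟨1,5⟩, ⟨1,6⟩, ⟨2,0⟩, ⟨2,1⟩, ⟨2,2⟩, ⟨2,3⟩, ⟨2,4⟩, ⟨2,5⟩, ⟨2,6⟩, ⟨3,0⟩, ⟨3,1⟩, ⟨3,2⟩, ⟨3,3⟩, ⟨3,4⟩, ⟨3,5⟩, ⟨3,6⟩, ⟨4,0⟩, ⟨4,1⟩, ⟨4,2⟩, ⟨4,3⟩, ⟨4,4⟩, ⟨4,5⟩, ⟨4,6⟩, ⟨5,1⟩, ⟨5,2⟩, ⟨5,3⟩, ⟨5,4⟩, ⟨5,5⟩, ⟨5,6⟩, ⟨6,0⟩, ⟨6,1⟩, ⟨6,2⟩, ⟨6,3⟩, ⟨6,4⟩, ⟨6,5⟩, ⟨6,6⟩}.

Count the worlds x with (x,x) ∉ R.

0

R is reflexive; there are no such worlds.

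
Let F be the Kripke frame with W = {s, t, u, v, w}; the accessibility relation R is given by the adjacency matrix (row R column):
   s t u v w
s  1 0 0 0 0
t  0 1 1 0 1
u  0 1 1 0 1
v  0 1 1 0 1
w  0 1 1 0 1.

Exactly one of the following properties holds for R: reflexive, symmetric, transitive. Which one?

transitive

Reflexive: no — v is not related to itself.
Symmetric: no — v R t but not t R v.
Transitive: yes — every two-step R-path is closed by a direct edge.
Only transitive holds.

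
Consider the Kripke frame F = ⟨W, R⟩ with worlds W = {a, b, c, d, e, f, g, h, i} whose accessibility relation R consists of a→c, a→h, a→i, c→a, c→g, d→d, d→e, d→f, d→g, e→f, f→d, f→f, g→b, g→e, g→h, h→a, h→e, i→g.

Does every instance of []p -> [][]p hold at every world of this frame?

No

By correspondence theory, 4 is valid on a frame iff R is transitive.
Transitive: no — a R c and c R g, but not a R g.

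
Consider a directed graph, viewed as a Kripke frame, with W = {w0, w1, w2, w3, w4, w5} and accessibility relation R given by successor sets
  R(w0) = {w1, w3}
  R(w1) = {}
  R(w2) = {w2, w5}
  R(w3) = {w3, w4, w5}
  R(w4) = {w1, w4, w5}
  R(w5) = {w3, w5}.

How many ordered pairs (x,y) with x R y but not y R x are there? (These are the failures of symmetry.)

Enumerating: (w0,w1), (w0,w3), (w2,w5), (w3,w4), (w4,w1), (w4,w5).

6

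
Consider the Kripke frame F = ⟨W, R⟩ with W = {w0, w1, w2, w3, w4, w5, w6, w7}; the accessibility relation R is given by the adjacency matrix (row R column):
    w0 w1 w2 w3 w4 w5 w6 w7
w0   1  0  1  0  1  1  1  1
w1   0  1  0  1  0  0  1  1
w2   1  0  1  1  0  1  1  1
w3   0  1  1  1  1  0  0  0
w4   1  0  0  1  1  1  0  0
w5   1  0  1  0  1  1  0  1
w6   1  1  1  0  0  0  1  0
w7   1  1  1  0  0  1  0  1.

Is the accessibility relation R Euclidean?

Euclidean: no — w0 R w2 and w0 R w4, but not w2 R w4.

No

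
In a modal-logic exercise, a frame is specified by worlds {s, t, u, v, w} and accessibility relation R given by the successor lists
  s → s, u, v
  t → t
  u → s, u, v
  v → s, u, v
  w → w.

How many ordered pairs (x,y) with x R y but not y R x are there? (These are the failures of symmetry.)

0

R is symmetric; there are no such tuples.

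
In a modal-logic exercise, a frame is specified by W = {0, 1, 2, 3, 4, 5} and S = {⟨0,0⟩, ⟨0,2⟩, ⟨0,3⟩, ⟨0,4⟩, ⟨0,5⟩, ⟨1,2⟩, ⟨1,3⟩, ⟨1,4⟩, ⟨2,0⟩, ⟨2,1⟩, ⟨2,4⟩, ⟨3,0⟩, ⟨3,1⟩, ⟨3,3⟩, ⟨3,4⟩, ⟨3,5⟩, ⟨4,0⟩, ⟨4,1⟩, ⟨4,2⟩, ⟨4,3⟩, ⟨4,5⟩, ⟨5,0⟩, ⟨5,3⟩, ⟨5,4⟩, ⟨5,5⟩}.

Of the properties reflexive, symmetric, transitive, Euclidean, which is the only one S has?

symmetric

Reflexive: no — 1 is not related to itself.
Symmetric: yes — every pair in S has its reverse in S.
Transitive: no — 0 S 2 and 2 S 1, but not 0 S 1.
Euclidean: no — 0 S 2 and 0 S 3, but not 2 S 3.
Only symmetric holds.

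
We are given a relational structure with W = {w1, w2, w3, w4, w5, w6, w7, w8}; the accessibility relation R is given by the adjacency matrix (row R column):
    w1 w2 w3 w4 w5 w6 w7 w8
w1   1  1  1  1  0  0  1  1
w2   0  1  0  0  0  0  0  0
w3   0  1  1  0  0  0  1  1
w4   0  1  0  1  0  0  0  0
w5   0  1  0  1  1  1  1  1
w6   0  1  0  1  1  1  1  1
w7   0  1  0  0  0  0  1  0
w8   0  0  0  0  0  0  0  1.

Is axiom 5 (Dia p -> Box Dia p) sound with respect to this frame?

Axiom 5 corresponds to the accessibility relation being Euclidean.
Euclidean: no — w1 R w2 and w1 R w3, but not w2 R w3.

No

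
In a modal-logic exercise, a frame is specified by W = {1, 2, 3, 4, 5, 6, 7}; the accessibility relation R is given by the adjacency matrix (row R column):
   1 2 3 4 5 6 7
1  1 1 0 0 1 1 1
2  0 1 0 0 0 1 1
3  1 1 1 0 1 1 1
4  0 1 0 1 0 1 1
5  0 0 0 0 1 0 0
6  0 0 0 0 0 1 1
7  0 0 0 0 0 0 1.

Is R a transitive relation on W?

Transitive: yes — every two-step R-path is closed by a direct edge.

Yes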